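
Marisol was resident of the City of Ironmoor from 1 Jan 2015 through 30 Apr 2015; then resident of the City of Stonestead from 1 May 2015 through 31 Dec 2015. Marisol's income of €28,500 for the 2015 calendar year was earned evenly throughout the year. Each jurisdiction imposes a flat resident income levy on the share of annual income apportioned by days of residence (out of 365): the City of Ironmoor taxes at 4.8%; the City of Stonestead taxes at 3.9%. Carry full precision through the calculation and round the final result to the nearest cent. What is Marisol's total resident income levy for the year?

€1,195.83

The City of Ironmoor, 1 Jan – 30 Apr 2015: 120 days → €28,500 × 4.8% × 120/365 = €449.7534
The City of Stonestead, 1 May – 31 Dec 2015: 245 days → €28,500 × 3.9% × 245/365 = €746.0753
Total = €1,195.8288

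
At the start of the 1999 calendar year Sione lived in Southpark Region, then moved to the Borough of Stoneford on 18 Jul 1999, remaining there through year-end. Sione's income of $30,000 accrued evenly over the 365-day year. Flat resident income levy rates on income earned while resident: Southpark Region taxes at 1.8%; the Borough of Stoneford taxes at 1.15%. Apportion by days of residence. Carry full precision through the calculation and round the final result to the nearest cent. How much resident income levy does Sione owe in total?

$450.78

Southpark Region, 1 Jan – 17 Jul 1999: 198 days → $30,000 × 1.8% × 198/365 = $292.9315
The Borough of Stoneford, 18 Jul – 31 Dec 1999: 167 days → $30,000 × 1.15% × 167/365 = $157.8493
Total = $450.7808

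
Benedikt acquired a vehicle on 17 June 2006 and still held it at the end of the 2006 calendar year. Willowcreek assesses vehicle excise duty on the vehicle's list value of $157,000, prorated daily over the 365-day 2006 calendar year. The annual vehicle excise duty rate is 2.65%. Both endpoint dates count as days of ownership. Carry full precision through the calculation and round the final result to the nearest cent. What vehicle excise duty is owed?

$2,256.93

Days held (17 June – 31 December 2006): 198 out of 365
Tax = $157,000 × 2.65% × 198/365 = $2,256.9288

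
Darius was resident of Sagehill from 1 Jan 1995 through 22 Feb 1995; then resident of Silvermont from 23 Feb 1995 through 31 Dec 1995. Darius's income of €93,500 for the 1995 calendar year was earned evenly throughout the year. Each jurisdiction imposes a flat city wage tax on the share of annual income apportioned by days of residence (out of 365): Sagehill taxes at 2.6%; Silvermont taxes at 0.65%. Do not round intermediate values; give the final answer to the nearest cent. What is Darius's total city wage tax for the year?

€872.50

Sagehill, 1 Jan – 22 Feb 1995: 53 days → €93,500 × 2.6% × 53/365 = €352.9945
Silvermont, 23 Feb – 31 Dec 1995: 312 days → €93,500 × 0.65% × 312/365 = €519.5014
Total = €872.4959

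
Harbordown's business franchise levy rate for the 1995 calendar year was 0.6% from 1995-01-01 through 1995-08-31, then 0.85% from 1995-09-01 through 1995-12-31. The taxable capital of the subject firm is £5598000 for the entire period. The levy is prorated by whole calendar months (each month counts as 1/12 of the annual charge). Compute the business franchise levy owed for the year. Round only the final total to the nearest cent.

1995-01-01 to 1995-08-31: 8 months at 0.6% → £5598000 × 0.6% × 8/12 = £22392.0000
1995-09-01 to 1995-12-31: 4 months at 0.85% → £5598000 × 0.85% × 4/12 = £15861.0000
Total = £38253.0000

£38253.00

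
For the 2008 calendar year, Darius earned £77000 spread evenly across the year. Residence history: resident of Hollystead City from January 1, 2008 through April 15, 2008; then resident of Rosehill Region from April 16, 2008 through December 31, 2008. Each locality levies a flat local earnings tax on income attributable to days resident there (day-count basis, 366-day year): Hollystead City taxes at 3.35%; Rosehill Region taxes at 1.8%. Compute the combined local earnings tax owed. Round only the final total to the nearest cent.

£1731.66

Hollystead City, January 1 – April 15, 2008: 106 days → £77000 × 3.35% × 106/366 = £747.0683
Rosehill Region, April 16 – December 31, 2008: 260 days → £77000 × 1.8% × 260/366 = £984.5902
Total = £1731.6585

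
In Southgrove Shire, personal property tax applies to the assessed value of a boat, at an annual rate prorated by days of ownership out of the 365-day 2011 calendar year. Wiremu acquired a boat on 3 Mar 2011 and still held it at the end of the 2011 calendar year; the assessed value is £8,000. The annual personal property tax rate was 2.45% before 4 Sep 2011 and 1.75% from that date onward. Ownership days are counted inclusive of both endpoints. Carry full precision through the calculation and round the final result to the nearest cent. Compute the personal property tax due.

£144.99

3 Mar – 3 Sep 2011: 185 days at 2.45% → £8,000 × 2.45% × 185/365 = £99.3425
4 Sep – 31 Dec 2011: 119 days at 1.75% → £8,000 × 1.75% × 119/365 = £45.6438
Total = £144.9863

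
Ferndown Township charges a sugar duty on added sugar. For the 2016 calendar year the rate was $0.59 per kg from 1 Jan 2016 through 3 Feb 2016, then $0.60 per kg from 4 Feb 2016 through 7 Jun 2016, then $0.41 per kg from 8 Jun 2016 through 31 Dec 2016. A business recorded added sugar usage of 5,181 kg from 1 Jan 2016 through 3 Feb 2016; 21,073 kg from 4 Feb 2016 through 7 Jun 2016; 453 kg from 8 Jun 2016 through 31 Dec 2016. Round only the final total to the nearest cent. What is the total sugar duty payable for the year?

$15,886.32

1 Jan – 3 Feb 2016: 5,181 kg at $0.59/kg → $3,056.79
4 Feb – 7 Jun 2016: 21,073 kg at $0.60/kg → $12,643.80
8 Jun – 31 Dec 2016: 453 kg at $0.41/kg → $185.73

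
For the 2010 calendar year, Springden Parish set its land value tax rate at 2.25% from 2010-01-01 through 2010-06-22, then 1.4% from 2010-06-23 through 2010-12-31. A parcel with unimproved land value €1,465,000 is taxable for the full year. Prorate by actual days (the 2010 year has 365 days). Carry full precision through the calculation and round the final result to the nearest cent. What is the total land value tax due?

€26,412.14

2010-01-01 to 2010-06-22: 173 days at 2.25% → €1,465,000 × 2.25% × 173/365 = €15,623.3219
2010-06-23 to 2010-12-31: 192 days at 1.4% → €1,465,000 × 1.4% × 192/365 = €10,788.8219
Total = €26,412.1438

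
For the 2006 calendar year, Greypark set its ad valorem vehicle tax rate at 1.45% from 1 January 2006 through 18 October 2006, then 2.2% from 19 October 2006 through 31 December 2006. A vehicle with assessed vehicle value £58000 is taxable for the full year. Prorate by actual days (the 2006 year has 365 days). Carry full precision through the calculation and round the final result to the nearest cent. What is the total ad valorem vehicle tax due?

1 January – 18 October 2006: 291 days at 1.45% → £58000 × 1.45% × 291/365 = £670.4959
19 October – 31 December 2006: 74 days at 2.2% → £58000 × 2.2% × 74/365 = £258.6959
Total = £929.1918

£929.19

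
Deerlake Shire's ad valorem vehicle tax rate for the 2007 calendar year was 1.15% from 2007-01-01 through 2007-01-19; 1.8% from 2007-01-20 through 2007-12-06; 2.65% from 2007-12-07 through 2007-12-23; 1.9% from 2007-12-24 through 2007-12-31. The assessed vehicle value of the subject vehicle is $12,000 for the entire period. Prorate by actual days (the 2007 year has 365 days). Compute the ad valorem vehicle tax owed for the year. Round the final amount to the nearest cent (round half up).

2007-01-01 to 2007-01-19: 19 days at 1.15% → $12,000 × 1.15% × 19/365 = $7.1836
2007-01-20 to 2007-12-06: 321 days at 1.8% → $12,000 × 1.8% × 321/365 = $189.9616
2007-12-07 to 2007-12-23: 17 days at 2.65% → $12,000 × 2.65% × 17/365 = $14.8110
2007-12-24 to 2007-12-31: 8 days at 1.9% → $12,000 × 1.9% × 8/365 = $4.9973
Total = $216.9534

$216.95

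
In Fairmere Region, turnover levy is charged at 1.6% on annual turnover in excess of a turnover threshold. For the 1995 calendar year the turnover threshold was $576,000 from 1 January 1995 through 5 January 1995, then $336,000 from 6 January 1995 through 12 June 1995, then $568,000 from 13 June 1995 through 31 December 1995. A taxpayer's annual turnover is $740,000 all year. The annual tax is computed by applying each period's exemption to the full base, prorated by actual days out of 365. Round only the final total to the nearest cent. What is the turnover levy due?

$4,357.08

1 January – 5 January 1995: 5 days, exemption $576,000 → ($740,000 − $576,000) × 1.6% × 5/365 = $35.9452
6 January – 12 June 1995: 158 days, exemption $336,000 → ($740,000 − $336,000) × 1.6% × 158/365 = $2,798.1151
13 June – 31 December 1995: 202 days, exemption $568,000 → ($740,000 − $568,000) × 1.6% × 202/365 = $1,523.0247
Total = $4,357.0849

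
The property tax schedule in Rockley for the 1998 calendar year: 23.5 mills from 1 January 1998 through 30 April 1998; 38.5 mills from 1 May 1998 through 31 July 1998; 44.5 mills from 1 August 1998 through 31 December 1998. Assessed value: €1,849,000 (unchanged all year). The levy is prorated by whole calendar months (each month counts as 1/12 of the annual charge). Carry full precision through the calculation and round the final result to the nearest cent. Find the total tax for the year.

1 January – 30 April 1998: 4 months at 23.5 mills → €1,849,000 × 2.35% × 4/12 = €14,483.8333
1 May – 31 July 1998: 3 months at 38.5 mills → €1,849,000 × 3.85% × 3/12 = €17,796.6250
1 August – 31 December 1998: 5 months at 44.5 mills → €1,849,000 × 4.45% × 5/12 = €34,283.5417
Total = €66,564.0000

€66,564.00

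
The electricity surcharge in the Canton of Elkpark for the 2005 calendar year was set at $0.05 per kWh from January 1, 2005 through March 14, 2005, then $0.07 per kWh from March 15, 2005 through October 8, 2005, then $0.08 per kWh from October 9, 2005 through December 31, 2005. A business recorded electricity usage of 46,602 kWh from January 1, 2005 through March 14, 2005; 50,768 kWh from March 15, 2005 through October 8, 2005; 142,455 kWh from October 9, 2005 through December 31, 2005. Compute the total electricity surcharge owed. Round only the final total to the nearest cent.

$17,280.26

January 1 – March 14, 2005: 46,602 kWh at $0.05/kWh → $2,330.10
March 15 – October 8, 2005: 50,768 kWh at $0.07/kWh → $3,553.76
October 9 – December 31, 2005: 142,455 kWh at $0.08/kWh → $11,396.40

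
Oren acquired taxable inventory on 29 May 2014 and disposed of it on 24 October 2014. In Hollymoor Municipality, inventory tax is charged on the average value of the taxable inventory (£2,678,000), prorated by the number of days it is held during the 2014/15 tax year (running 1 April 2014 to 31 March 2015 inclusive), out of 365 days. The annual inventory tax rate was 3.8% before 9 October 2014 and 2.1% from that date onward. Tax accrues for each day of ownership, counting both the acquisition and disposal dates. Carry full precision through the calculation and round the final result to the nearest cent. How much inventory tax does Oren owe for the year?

29 May – 8 October 2014: 133 days at 3.8% → £2,678,000 × 3.8% × 133/365 = £37,081.1288
9 October – 24 October 2014: 16 days at 2.1% → £2,678,000 × 2.1% × 16/365 = £2,465.2274
Total = £39,546.3562

£39,546.36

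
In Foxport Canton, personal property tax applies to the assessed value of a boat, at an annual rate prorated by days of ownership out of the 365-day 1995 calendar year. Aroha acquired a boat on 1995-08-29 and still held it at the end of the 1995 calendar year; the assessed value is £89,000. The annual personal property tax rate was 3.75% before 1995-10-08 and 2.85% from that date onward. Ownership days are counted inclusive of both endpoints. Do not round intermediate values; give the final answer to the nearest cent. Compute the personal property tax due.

£956.45

1995-08-29 to 1995-10-07: 40 days at 3.75% → £89,000 × 3.75% × 40/365 = £365.7534
1995-10-08 to 1995-12-31: 85 days at 2.85% → £89,000 × 2.85% × 85/365 = £590.6918
Total = £956.4452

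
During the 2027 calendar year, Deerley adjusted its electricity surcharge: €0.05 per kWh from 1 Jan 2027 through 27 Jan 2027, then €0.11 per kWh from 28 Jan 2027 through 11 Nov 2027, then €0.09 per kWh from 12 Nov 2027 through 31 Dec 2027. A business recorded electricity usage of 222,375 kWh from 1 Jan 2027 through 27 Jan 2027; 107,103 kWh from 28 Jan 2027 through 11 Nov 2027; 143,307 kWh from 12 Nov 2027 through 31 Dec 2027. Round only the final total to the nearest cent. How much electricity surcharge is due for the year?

€35,797.71

1 Jan – 27 Jan 2027: 222,375 kWh at €0.05/kWh → €11,118.75
28 Jan – 11 Nov 2027: 107,103 kWh at €0.11/kWh → €11,781.33
12 Nov – 31 Dec 2027: 143,307 kWh at €0.09/kWh → €12,897.63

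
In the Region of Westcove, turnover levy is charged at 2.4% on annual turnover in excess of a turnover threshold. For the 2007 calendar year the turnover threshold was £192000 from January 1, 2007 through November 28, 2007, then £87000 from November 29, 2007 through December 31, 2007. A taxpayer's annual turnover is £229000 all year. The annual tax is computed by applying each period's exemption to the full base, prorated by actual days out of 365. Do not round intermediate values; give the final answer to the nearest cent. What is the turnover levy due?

£1115.84

January 1 – November 28, 2007: 332 days, exemption £192000 → (£229000 − £192000) × 2.4% × 332/365 = £807.7151
November 29 – December 31, 2007: 33 days, exemption £87000 → (£229000 − £87000) × 2.4% × 33/365 = £308.1205
Total = £1115.8356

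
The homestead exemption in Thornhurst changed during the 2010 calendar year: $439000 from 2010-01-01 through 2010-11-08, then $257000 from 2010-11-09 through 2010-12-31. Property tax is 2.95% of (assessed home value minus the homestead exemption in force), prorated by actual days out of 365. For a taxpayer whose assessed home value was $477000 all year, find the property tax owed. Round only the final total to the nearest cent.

2010-01-01 to 2010-11-08: 312 days, exemption $439000 → ($477000 − $439000) × 2.95% × 312/365 = $958.2247
2010-11-09 to 2010-12-31: 53 days, exemption $257000 → ($477000 − $257000) × 2.95% × 53/365 = $942.3836
Total = $1900.6082

$1900.61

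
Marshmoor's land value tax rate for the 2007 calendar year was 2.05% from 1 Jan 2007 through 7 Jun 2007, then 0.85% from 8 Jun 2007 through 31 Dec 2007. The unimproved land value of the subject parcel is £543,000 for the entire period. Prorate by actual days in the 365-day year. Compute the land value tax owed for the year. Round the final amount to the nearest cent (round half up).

£7,436.12

1 Jan – 7 Jun 2007: 158 days at 2.05% → £543,000 × 2.05% × 158/365 = £4,818.5671
8 Jun – 31 Dec 2007: 207 days at 0.85% → £543,000 × 0.85% × 207/365 = £2,617.5575
Total = £7,436.1247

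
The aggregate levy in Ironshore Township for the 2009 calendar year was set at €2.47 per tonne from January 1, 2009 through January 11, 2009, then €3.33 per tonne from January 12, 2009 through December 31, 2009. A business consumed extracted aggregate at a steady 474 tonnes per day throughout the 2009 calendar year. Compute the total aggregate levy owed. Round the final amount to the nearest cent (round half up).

January 1 – January 11, 2009: 11 days × 474 tonnes/day = 5,214 tonnes at €2.47/tonne → €12,878.58
January 12 – December 31, 2009: 354 days × 474 tonnes/day = 167,796 tonnes at €3.33/tonne → €558,760.68

€571,639.26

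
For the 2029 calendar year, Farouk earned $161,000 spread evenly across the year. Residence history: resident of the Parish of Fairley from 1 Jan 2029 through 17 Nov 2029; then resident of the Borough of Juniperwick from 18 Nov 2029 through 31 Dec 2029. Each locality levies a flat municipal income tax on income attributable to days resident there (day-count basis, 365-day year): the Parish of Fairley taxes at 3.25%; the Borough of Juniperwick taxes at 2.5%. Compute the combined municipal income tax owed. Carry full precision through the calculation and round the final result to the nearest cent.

$5,086.94

The Parish of Fairley, 1 Jan – 17 Nov 2029: 321 days → $161,000 × 3.25% × 321/365 = $4,601.7329
The Borough of Juniperwick, 18 Nov – 31 Dec 2029: 44 days → $161,000 × 2.5% × 44/365 = $485.2055
Total = $5,086.9384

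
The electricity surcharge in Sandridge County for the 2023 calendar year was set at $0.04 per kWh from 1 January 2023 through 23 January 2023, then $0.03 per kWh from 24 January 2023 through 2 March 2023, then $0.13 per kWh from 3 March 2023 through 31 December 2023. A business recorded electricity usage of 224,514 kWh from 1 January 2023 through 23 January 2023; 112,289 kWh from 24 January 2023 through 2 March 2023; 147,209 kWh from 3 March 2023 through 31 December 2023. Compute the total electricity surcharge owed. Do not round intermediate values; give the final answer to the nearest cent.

$31,486.40

1 January – 23 January 2023: 224,514 kWh at $0.04/kWh → $8,980.56
24 January – 2 March 2023: 112,289 kWh at $0.03/kWh → $3,368.67
3 March – 31 December 2023: 147,209 kWh at $0.13/kWh → $19,137.17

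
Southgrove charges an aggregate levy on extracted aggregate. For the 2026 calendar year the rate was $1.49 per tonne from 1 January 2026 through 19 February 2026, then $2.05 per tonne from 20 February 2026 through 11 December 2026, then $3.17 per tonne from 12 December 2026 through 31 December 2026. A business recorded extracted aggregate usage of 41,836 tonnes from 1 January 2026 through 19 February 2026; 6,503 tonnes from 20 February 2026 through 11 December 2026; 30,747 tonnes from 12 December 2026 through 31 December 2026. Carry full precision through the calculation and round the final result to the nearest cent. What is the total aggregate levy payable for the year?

$173134.78

1 January – 19 February 2026: 41,836 tonnes at $1.49/tonne → $62335.64
20 February – 11 December 2026: 6,503 tonnes at $2.05/tonne → $13331.15
12 December – 31 December 2026: 30,747 tonnes at $3.17/tonne → $97467.99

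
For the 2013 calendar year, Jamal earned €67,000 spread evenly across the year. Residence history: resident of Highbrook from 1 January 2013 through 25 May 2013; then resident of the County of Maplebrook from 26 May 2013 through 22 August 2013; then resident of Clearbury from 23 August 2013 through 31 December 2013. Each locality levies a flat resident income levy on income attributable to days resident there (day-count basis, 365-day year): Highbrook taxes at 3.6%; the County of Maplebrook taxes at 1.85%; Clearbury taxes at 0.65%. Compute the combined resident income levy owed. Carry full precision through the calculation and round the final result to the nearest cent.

€1,416.73

Highbrook, 1 January – 25 May 2013: 145 days → €67,000 × 3.6% × 145/365 = €958.1918
The County of Maplebrook, 26 May – 22 August 2013: 89 days → €67,000 × 1.85% × 89/365 = €302.2342
Clearbury, 23 August – 31 December 2013: 131 days → €67,000 × 0.65% × 131/365 = €156.3027
Total = €1,416.7288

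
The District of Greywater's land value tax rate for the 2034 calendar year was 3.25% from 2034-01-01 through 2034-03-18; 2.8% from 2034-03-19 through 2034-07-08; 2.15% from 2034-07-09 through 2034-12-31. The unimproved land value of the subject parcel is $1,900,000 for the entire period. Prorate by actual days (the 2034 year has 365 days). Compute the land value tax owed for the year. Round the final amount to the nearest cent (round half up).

2034-01-01 to 2034-03-18: 77 days at 3.25% → $1,900,000 × 3.25% × 77/365 = $13,026.7123
2034-03-19 to 2034-07-08: 112 days at 2.8% → $1,900,000 × 2.8% × 112/365 = $16,324.3836
2034-07-09 to 2034-12-31: 176 days at 2.15% → $1,900,000 × 2.15% × 176/365 = $19,697.5342
Total = $49,048.6301

$49,048.63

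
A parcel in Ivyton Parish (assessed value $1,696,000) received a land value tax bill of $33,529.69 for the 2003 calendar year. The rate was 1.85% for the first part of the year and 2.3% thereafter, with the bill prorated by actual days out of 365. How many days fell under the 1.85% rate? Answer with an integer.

Let d = days at the first rate; then 365 − d days at the second rate.
$1,696,000 × [1.85%·d + 2.3%·(365−d)] / 365 = $33,529.69
Solving gives d = 262, so the new rate took effect on 20 Sep 2003.

262 days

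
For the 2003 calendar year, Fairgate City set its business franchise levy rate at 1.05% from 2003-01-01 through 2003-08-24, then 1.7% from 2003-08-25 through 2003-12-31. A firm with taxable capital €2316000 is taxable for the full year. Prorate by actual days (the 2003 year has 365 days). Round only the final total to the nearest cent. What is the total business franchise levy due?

€29638.45

2003-01-01 to 2003-08-24: 236 days at 1.05% → €2316000 × 1.05% × 236/365 = €15723.4192
2003-08-25 to 2003-12-31: 129 days at 1.7% → €2316000 × 1.7% × 129/365 = €13915.0356
Total = €29638.4548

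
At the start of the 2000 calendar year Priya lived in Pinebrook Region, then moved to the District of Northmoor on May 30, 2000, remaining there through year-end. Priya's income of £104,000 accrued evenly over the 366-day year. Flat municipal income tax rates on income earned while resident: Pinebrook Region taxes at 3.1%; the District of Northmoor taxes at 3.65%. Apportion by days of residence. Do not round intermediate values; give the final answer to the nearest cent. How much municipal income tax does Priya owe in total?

Pinebrook Region, January 1 – May 29, 2000: 150 days → £104,000 × 3.1% × 150/366 = £1,321.3115
The District of Northmoor, May 30 – December 31, 2000: 216 days → £104,000 × 3.65% × 216/366 = £2,240.2623
Total = £3,561.5738

£3,561.57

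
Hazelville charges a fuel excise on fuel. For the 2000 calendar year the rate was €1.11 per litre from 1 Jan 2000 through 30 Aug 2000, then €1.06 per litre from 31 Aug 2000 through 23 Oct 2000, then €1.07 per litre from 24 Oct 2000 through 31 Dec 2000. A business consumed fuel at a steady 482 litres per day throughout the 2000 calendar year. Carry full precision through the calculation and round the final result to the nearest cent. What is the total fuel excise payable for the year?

1 Jan – 30 Aug 2000: 243 days × 482 litres/day = 117,126 litres at €1.11/litre → €130009.86
31 Aug – 23 Oct 2000: 54 days × 482 litres/day = 26,028 litres at €1.06/litre → €27589.68
24 Oct – 31 Dec 2000: 69 days × 482 litres/day = 33,258 litres at €1.07/litre → €35586.06

€193185.60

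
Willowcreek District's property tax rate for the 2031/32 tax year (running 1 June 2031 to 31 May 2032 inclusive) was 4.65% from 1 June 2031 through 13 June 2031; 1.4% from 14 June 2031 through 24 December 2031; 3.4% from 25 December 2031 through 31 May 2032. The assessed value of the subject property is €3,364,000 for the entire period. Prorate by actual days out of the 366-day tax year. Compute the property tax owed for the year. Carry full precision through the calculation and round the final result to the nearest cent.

€80,207.50

1 June – 13 June 2031: 13 days at 4.65% → €3,364,000 × 4.65% × 13/366 = €5,556.1148
14 June – 24 December 2031: 194 days at 1.4% → €3,364,000 × 1.4% × 194/366 = €24,963.4536
25 December 2031 – 31 May 2032: 159 days at 3.4% → €3,364,000 × 3.4% × 159/366 = €49,687.9344
Total = €80,207.5027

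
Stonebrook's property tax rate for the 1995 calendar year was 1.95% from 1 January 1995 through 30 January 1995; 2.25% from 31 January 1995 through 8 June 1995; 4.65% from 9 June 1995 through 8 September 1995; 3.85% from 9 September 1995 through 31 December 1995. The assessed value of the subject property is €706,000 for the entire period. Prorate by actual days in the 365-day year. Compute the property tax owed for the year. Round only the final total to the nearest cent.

1 January – 30 January 1995: 30 days at 1.95% → €706,000 × 1.95% × 30/365 = €1,131.5342
31 January – 8 June 1995: 129 days at 2.25% → €706,000 × 2.25% × 129/365 = €5,614.1507
9 June – 8 September 1995: 92 days at 4.65% → €706,000 × 4.65% × 92/365 = €8,274.7068
9 September – 31 December 1995: 114 days at 3.85% → €706,000 × 3.85% × 114/365 = €8,489.4082
Total = €23,509.8000

€23,509.80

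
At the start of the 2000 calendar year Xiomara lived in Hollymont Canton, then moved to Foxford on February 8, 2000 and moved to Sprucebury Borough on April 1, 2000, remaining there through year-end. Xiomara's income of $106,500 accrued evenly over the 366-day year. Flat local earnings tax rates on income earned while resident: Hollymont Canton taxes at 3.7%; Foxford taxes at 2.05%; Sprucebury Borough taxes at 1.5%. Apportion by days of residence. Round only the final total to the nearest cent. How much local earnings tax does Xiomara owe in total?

Hollymont Canton, January 1 – February 7, 2000: 38 days → $106,500 × 3.7% × 38/366 = $409.1230
Foxford, February 8 – March 31, 2000: 53 days → $106,500 × 2.05% × 53/366 = $316.1537
Sprucebury Borough, April 1 – December 31, 2000: 275 days → $106,500 × 1.5% × 275/366 = $1,200.3074
Total = $1,925.5840

$1,925.58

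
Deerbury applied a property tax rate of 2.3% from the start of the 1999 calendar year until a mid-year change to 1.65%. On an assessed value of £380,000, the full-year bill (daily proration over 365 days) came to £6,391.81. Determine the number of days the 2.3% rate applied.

18 days

Let d = days at the first rate; then 365 − d days at the second rate.
£380,000 × [2.3%·d + 1.65%·(365−d)] / 365 = £6,391.81
Solving gives d = 18, so the new rate took effect on January 19, 1999.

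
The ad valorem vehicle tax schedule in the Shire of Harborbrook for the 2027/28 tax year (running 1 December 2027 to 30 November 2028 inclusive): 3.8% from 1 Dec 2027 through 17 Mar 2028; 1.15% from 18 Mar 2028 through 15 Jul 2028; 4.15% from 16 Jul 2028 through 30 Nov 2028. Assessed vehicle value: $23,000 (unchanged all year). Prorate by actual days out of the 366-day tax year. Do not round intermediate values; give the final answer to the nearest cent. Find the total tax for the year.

$704.52

1 Dec 2027 – 17 Mar 2028: 108 days at 3.8% → $23,000 × 3.8% × 108/366 = $257.9016
18 Mar – 15 Jul 2028: 120 days at 1.15% → $23,000 × 1.15% × 120/366 = $86.7213
16 Jul – 30 Nov 2028: 138 days at 4.15% → $23,000 × 4.15% × 138/366 = $359.8934
Total = $704.5164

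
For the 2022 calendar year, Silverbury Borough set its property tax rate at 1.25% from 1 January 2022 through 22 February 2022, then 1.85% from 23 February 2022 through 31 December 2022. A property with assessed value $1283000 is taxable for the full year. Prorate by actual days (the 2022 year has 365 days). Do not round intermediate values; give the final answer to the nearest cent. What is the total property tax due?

1 January – 22 February 2022: 53 days at 1.25% → $1283000 × 1.25% × 53/365 = $2328.7329
23 February – 31 December 2022: 312 days at 1.85% → $1283000 × 1.85% × 312/365 = $20288.9753
Total = $22617.7082

$22617.71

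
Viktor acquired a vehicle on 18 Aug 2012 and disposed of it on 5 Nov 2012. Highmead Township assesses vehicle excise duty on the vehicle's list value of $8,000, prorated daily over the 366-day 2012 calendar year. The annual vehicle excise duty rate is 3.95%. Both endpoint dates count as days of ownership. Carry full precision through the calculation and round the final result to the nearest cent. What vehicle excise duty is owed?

$69.07

Days held (18 Aug – 5 Nov 2012): 80 out of 366
Tax = $8,000 × 3.95% × 80/366 = $69.0710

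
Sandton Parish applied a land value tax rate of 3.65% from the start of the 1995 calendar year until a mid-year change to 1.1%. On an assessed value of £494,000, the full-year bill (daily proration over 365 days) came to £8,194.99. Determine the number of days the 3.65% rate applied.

Let d = days at the first rate; then 365 − d days at the second rate.
£494,000 × [3.65%·d + 1.1%·(365−d)] / 365 = £8,194.99
Solving gives d = 80, so the new rate took effect on 22 March 1995.

80 days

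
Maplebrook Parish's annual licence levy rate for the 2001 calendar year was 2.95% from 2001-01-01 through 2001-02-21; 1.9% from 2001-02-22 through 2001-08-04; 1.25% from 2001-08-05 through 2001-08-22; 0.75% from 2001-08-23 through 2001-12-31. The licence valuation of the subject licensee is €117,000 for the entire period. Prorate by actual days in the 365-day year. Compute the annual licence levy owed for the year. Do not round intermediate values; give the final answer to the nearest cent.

2001-01-01 to 2001-02-21: 52 days at 2.95% → €117,000 × 2.95% × 52/365 = €491.7205
2001-02-22 to 2001-08-04: 164 days at 1.9% → €117,000 × 1.9% × 164/365 = €998.8274
2001-08-05 to 2001-08-22: 18 days at 1.25% → €117,000 × 1.25% × 18/365 = €72.1233
2001-08-23 to 2001-12-31: 131 days at 0.75% → €117,000 × 0.75% × 131/365 = €314.9384
Total = €1,877.6096

€1,877.61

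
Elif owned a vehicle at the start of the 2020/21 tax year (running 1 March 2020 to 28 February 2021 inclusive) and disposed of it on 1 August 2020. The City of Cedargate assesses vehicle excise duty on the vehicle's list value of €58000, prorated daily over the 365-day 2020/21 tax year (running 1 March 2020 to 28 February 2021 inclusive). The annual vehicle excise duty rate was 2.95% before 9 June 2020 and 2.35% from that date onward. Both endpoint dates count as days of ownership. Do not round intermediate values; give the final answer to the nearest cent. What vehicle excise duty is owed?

1 March – 8 June 2020: 100 days at 2.95% → €58000 × 2.95% × 100/365 = €468.7671
9 June – 1 August 2020: 54 days at 2.35% → €58000 × 2.35% × 54/365 = €201.6493
Total = €670.4164

€670.42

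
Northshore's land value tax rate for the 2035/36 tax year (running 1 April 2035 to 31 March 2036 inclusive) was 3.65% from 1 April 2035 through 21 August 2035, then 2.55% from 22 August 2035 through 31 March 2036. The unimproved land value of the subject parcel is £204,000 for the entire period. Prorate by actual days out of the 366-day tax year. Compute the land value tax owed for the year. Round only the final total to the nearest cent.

1 April – 21 August 2035: 143 days at 3.65% → £204,000 × 3.65% × 143/366 = £2,909.2295
22 August 2035 – 31 March 2036: 223 days at 2.55% → £204,000 × 2.55% × 223/366 = £3,169.5246
Total = £6,078.7541

£6,078.75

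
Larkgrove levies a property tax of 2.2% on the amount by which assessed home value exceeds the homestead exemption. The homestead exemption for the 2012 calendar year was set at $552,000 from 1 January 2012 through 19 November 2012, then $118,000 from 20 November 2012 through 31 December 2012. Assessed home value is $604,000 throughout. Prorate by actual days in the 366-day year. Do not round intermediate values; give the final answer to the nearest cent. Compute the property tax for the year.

$2,239.67

1 January – 19 November 2012: 324 days, exemption $552,000 → ($604,000 − $552,000) × 2.2% × 324/366 = $1,012.7213
20 November – 31 December 2012: 42 days, exemption $118,000 → ($604,000 − $118,000) × 2.2% × 42/366 = $1,226.9508
Total = $2,239.6721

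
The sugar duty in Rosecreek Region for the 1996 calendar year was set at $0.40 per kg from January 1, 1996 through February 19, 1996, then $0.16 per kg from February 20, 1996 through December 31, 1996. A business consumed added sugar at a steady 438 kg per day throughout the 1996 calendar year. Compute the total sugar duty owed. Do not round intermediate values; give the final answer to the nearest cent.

January 1 – February 19, 1996: 50 days × 438 kg/day = 21,900 kg at $0.40/kg → $8760.00
February 20 – December 31, 1996: 316 days × 438 kg/day = 138,408 kg at $0.16/kg → $22145.28

$30905.28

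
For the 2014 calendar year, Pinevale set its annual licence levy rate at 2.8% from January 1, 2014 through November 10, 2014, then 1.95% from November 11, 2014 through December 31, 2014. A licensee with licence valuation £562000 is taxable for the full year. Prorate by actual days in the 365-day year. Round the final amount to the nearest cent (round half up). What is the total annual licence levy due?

£15068.53

January 1 – November 10, 2014: 314 days at 2.8% → £562000 × 2.8% × 314/365 = £13537.2712
November 11 – December 31, 2014: 51 days at 1.95% → £562000 × 1.95% × 51/365 = £1531.2575
Total = £15068.5288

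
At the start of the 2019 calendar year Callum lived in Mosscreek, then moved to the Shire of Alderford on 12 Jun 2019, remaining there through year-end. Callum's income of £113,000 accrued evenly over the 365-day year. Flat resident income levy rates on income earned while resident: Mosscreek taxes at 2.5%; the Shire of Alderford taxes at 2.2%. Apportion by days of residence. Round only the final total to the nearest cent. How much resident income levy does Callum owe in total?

£2,636.46

Mosscreek, 1 Jan – 11 Jun 2019: 162 days → £113,000 × 2.5% × 162/365 = £1,253.8356
The Shire of Alderford, 12 Jun – 31 Dec 2019: 203 days → £113,000 × 2.2% × 203/365 = £1,382.6247
Total = £2,636.4603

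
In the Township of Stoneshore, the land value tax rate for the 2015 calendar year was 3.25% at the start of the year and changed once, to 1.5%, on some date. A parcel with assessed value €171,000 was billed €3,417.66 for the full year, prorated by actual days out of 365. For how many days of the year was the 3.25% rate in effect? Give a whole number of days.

Let d = days at the first rate; then 365 − d days at the second rate.
€171,000 × [3.25%·d + 1.5%·(365−d)] / 365 = €3,417.66
Solving gives d = 104, so the new rate took effect on 15 Apr 2015.

104 days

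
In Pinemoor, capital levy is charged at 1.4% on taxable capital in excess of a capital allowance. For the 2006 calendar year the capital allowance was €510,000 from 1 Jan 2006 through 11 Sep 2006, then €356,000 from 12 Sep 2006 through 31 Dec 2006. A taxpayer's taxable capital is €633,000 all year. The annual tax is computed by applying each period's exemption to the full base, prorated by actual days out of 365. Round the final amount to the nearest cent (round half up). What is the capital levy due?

1 Jan – 11 Sep 2006: 254 days, exemption €510,000 → (€633,000 − €510,000) × 1.4% × 254/365 = €1,198.3233
12 Sep – 31 Dec 2006: 111 days, exemption €356,000 → (€633,000 − €356,000) × 1.4% × 111/365 = €1,179.3370
Total = €2,377.6603

€2,377.66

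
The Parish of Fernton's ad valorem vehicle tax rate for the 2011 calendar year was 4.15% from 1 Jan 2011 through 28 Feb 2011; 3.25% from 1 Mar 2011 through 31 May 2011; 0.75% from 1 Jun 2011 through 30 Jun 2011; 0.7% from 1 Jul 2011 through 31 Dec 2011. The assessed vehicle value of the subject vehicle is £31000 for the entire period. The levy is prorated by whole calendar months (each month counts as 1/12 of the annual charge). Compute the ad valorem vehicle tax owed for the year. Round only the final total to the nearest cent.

1 Jan – 28 Feb 2011: 2 months at 4.15% → £31000 × 4.15% × 2/12 = £214.4167
1 Mar – 31 May 2011: 3 months at 3.25% → £31000 × 3.25% × 3/12 = £251.8750
1 Jun – 30 Jun 2011: 1 month at 0.75% → £31000 × 0.75% × 1/12 = £19.3750
1 Jul – 31 Dec 2011: 6 months at 0.7% → £31000 × 0.7% × 6/12 = £108.5000
Total = £594.1667

£594.17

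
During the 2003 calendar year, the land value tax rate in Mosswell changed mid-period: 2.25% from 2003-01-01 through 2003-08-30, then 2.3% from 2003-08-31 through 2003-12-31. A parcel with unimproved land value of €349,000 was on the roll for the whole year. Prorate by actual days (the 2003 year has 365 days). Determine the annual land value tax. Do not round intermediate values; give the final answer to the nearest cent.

€7,911.30

2003-01-01 to 2003-08-30: 242 days at 2.25% → €349,000 × 2.25% × 242/365 = €5,206.3151
2003-08-31 to 2003-12-31: 123 days at 2.3% → €349,000 × 2.3% × 123/365 = €2,704.9890
Total = €7,911.3041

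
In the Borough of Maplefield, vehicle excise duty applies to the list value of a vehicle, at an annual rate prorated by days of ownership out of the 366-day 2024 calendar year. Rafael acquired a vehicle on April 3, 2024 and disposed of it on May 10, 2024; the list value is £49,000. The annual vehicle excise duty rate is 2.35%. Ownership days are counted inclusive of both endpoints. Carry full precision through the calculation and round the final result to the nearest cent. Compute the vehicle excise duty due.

Days held (April 3 – May 10, 2024): 38 out of 366
Tax = £49,000 × 2.35% × 38/366 = £119.5546

£119.55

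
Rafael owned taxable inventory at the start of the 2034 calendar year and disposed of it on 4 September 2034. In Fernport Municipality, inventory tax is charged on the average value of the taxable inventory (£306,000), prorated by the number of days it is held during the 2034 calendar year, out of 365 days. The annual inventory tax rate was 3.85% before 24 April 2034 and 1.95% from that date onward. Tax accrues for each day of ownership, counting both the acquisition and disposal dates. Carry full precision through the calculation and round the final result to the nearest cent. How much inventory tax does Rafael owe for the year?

1 January – 23 April 2034: 113 days at 3.85% → £306,000 × 3.85% × 113/365 = £3,647.2685
24 April – 4 September 2034: 134 days at 1.95% → £306,000 × 1.95% × 134/365 = £2,190.6247
Total = £5,837.8932

£5,837.89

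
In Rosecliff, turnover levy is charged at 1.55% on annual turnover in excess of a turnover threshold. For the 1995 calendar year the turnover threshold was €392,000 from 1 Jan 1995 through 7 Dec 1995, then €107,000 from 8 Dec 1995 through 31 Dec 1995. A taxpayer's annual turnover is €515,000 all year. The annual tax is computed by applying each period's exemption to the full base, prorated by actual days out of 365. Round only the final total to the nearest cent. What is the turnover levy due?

1 Jan – 7 Dec 1995: 341 days, exemption €392,000 → (€515,000 − €392,000) × 1.55% × 341/365 = €1,781.1411
8 Dec – 31 Dec 1995: 24 days, exemption €107,000 → (€515,000 − €107,000) × 1.55% × 24/365 = €415.8247
Total = €2,196.9658

€2,196.97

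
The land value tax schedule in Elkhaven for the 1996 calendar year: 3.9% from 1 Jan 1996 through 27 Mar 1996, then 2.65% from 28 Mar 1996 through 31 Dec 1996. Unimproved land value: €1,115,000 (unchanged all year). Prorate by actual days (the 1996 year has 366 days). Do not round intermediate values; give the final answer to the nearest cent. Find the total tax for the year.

1 Jan – 27 Mar 1996: 87 days at 3.9% → €1,115,000 × 3.9% × 87/366 = €10,336.5984
28 Mar – 31 Dec 1996: 279 days at 2.65% → €1,115,000 × 2.65% × 279/366 = €22,523.9139
Total = €32,860.5123

€32,860.51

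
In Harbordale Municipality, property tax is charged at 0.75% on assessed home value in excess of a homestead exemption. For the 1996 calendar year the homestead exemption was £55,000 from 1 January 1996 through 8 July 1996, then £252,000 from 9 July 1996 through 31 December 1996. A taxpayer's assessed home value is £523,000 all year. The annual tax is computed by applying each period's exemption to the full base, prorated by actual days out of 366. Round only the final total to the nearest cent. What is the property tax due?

£2,799.51

1 January – 8 July 1996: 190 days, exemption £55,000 → (£523,000 − £55,000) × 0.75% × 190/366 = £1,822.1311
9 July – 31 December 1996: 176 days, exemption £252,000 → (£523,000 − £252,000) × 0.75% × 176/366 = £977.3770
Total = £2,799.5082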